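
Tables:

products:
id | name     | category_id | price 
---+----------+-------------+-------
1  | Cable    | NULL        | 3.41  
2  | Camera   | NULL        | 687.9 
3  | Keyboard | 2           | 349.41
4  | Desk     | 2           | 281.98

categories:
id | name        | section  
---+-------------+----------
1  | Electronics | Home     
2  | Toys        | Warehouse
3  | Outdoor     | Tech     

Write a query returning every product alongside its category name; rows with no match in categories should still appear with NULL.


LEFT JOIN keeps every row from products (the left table); where category_id has no match in categories, the category columns become NULL. Walk through each product:
  - product 1 (Cable): category_id=NULL, no match -> kept with NULL
  - product 2 (Camera): category_id=NULL, no match -> kept with NULL
  - product 3 (Keyboard): category_id=2 -> matches Toys
  - product 4 (Desk): category_id=2 -> matches Toys
All 4 rows appear; 2 have NULL category.

SQL:
SELECT a.name, b.name AS category
FROM products a
LEFT JOIN categories b ON a.category_id = b.id

Result:
name     | category
---------+---------
Cable    | NULL    
Camera   | NULL    
Keyboard | Toys    
Desk     | Toys    


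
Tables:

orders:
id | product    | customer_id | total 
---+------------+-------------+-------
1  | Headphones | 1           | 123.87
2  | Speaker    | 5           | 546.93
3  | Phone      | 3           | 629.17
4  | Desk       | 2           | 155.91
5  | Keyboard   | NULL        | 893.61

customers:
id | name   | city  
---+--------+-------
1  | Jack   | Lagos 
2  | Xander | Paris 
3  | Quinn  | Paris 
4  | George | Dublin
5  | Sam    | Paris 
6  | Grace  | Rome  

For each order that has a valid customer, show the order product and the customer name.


INNER JOIN keeps only orders rows whose customer_id matches an id in customers. Walk through each order:
  - order 1 (Headphones): customer_id=1 -> matches Jack
  - order 2 (Speaker): customer_id=5 -> matches Sam
  - order 3 (Phone): customer_id=3 -> matches Quinn
  - order 4 (Desk): customer_id=2 -> matches Xander
  - order 5 (Keyboard): customer_id=NULL, no match -> dropped
So 1 of 5 rows is dropped.

SQL:
SELECT a.product, b.name AS customer
FROM orders a
INNER JOIN customers b ON a.customer_id = b.id

Result:
product    | customer
-----------+---------
Headphones | Jack    
Speaker    | Sam     
Phone      | Quinn   
Desk       | Xander  


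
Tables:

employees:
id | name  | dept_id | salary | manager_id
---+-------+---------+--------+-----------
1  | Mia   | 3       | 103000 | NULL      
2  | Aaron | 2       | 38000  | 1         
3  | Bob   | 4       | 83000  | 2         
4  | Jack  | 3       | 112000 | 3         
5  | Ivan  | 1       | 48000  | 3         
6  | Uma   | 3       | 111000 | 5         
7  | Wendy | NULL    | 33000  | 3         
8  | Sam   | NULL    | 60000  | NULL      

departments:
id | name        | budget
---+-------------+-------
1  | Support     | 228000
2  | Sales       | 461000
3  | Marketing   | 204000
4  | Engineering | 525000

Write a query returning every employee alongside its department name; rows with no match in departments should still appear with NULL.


LEFT JOIN keeps every row from employees (the left table); where dept_id has no match in departments, the department columns become NULL. Walk through each employee:
  - employee 1 (Mia): dept_id=3 -> matches Marketing
  - employee 2 (Aaron): dept_id=2 -> matches Sales
  - employee 3 (Bob): dept_id=4 -> matches Engineering
  - employee 4 (Jack): dept_id=3 -> matches Marketing
  - employee 5 (Ivan): dept_id=1 -> matches Support
  - employee 6 (Uma): dept_id=3 -> matches Marketing
  - employee 7 (Wendy): dept_id=NULL, no match -> kept with NULL
  - employee 8 (Sam): dept_id=NULL, no match -> kept with NULL
All 8 rows appear; 2 have NULL department.

SQL:
SELECT a.name, b.name AS department
FROM employees a
LEFT JOIN departments b ON a.dept_id = b.id

Result:
name  | department 
------+------------
Mia   | Marketing  
Aaron | Sales      
Bob   | Engineering
Jack  | Marketing  
Ivan  | Support    
Uma   | Marketing  
Wendy | NULL       
Sam   | NULL       


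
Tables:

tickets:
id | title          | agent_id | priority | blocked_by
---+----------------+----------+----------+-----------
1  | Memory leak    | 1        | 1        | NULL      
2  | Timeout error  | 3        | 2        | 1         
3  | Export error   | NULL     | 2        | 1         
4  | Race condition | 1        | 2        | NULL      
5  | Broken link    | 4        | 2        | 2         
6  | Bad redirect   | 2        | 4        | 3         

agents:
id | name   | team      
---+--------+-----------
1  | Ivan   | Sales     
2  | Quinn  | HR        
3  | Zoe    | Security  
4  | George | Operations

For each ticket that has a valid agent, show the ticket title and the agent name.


INNER JOIN keeps only tickets rows whose agent_id matches an id in agents. Walk through each ticket:
  - ticket 1 (Memory leak): agent_id=1 -> matches Ivan
  - ticket 2 (Timeout error): agent_id=3 -> matches Zoe
  - ticket 3 (Export error): agent_id=NULL, no match -> dropped
  - ticket 4 (Race condition): agent_id=1 -> matches Ivan
  - ticket 5 (Broken link): agent_id=4 -> matches George
  - ticket 6 (Bad redirect): agent_id=2 -> matches Quinn
So 1 of 6 rows is dropped.

SQL:
SELECT a.title, b.name AS agent
FROM tickets a
INNER JOIN agents b ON a.agent_id = b.id

Result:
title          | agent 
---------------+-------
Memory leak    | Ivan  
Timeout error  | Zoe   
Race condition | Ivan  
Broken link    | George
Bad redirect   | Quinn 


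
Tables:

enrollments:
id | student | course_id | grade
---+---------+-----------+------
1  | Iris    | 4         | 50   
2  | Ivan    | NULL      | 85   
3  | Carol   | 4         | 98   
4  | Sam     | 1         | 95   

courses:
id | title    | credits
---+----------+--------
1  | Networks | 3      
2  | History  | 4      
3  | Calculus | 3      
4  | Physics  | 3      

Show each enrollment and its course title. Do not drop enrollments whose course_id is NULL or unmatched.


LEFT JOIN keeps every row from enrollments (the left table); where course_id has no match in courses, the course columns become NULL. Walk through each enrollment:
  - enrollment 1 (Iris): course_id=4 -> matches Physics
  - enrollment 2 (Ivan): course_id=NULL, no match -> kept with NULL
  - enrollment 3 (Carol): course_id=4 -> matches Physics
  - enrollment 4 (Sam): course_id=1 -> matches Networks
All 4 rows appear; 1 has NULL course.

SQL:
SELECT a.student, b.title AS course
FROM enrollments a
LEFT JOIN courses b ON a.course_id = b.id

Result:
student | course  
--------+---------
Iris    | Physics 
Ivan    | NULL    
Carol   | Physics 
Sam     | Networks


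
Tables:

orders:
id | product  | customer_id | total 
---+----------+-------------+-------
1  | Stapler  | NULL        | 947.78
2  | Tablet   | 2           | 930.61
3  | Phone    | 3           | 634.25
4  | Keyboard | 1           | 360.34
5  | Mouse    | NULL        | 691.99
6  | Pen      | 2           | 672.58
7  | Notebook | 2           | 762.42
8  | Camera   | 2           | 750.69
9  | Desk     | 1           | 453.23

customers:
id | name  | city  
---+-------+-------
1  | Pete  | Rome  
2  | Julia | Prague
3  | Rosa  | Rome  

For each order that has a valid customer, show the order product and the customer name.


INNER JOIN keeps only orders rows whose customer_id matches an id in customers. Walk through each order:
  - order 1 (Stapler): customer_id=NULL, no match -> dropped
  - order 2 (Tablet): customer_id=2 -> matches Julia
  - order 3 (Phone): customer_id=3 -> matches Rosa
  - order 4 (Keyboard): customer_id=1 -> matches Pete
  - order 5 (Mouse): customer_id=NULL, no match -> dropped
  - order 6 (Pen): customer_id=2 -> matches Julia
  - order 7 (Notebook): customer_id=2 -> matches Julia
  - order 8 (Camera): customer_id=2 -> matches Julia
  - order 9 (Desk): customer_id=1 -> matches Pete
So 2 of 9 rows are dropped.

SQL:
SELECT a.product, b.name AS customer
FROM orders a
INNER JOIN customers b ON a.customer_id = b.id

Result:
product  | customer
---------+---------
Tablet   | Julia   
Phone    | Rosa    
Keyboard | Pete    
Pen      | Julia   
Notebook | Julia   
Camera   | Julia   
Desk     | Pete    


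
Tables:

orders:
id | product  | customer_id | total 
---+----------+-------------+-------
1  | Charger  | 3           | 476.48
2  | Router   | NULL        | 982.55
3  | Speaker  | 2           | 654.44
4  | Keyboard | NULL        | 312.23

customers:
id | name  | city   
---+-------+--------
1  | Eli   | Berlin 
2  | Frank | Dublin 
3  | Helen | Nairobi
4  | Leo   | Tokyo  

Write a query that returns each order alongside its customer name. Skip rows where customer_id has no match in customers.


INNER JOIN keeps only orders rows whose customer_id matches an id in customers. Walk through each order:
  - order 1 (Charger): customer_id=3 -> matches Helen
  - order 2 (Router): customer_id=NULL, no match -> dropped
  - order 3 (Speaker): customer_id=2 -> matches Frank
  - order 4 (Keyboard): customer_id=NULL, no match -> dropped
So 2 of 4 rows are dropped.

SQL:
SELECT a.product, b.name AS customer
FROM orders a
INNER JOIN customers b ON a.customer_id = b.id

Result:
product | customer
--------+---------
Charger | Helen   
Speaker | Frank   


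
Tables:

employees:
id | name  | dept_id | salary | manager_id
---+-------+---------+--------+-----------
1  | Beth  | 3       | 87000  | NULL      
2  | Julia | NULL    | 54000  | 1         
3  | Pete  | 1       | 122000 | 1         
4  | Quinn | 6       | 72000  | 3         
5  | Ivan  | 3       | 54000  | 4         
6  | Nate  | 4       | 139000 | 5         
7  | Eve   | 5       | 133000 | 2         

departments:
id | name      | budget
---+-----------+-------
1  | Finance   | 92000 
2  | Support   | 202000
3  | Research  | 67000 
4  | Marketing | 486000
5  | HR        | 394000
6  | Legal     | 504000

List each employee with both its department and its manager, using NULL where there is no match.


Two LEFT JOINs from the same base table employees: one to departments via dept_id, one to employees itself via manager_id. Both are LEFT so every employee is preserved.
Match against departments:
  - employee 1 (Beth): dept_id=3 -> matches Research
  - employee 2 (Julia): dept_id=NULL, no match -> kept with NULL
  - employee 3 (Pete): dept_id=1 -> matches Finance
  - employee 4 (Quinn): dept_id=6 -> matches Legal
  - employee 5 (Ivan): dept_id=3 -> matches Research
  - employee 6 (Nate): dept_id=4 -> matches Marketing
  - employee 7 (Eve): dept_id=5 -> matches HR
Match against employees (self):
  - employee 1 (Beth): manager_id=NULL -> NULL
  - employee 2 (Julia): manager_id=1 -> Beth
  - employee 3 (Pete): manager_id=1 -> Beth
  - employee 4 (Quinn): manager_id=3 -> Pete
  - employee 5 (Ivan): manager_id=4 -> Quinn
  - employee 6 (Nate): manager_id=5 -> Ivan
  - employee 7 (Eve): manager_id=2 -> Julia

SQL:
SELECT a.name, b.name AS department, c.name AS manager
FROM employees a
LEFT JOIN departments b ON a.dept_id = b.id
LEFT JOIN employees c ON a.manager_id = c.id

Result:
name  | department | manager
------+------------+--------
Beth  | Research   | NULL   
Julia | NULL       | Beth   
Pete  | Finance    | Beth   
Quinn | Legal      | Pete   
Ivan  | Research   | Quinn  
Nate  | Marketing  | Ivan   
Eve   | HR         | Julia  


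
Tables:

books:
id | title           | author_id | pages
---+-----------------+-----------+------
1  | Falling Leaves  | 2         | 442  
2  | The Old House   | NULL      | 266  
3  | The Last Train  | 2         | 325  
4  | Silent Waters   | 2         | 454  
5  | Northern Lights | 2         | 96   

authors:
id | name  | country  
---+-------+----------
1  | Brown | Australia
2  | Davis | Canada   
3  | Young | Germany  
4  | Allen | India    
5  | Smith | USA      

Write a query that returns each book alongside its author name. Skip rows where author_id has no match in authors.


INNER JOIN keeps only books rows whose author_id matches an id in authors. Walk through each book:
  - book 1 (Falling Leaves): author_id=2 -> matches Davis
  - book 2 (The Old House): author_id=NULL, no match -> dropped
  - book 3 (The Last Train): author_id=2 -> matches Davis
  - book 4 (Silent Waters): author_id=2 -> matches Davis
  - book 5 (Northern Lights): author_id=2 -> matches Davis
So 1 of 5 rows is dropped.

SQL:
SELECT a.title, b.name AS author
FROM books a
INNER JOIN authors b ON a.author_id = b.id

Result:
title           | author
----------------+-------
Falling Leaves  | Davis 
The Last Train  | Davis 
Silent Waters   | Davis 
Northern Lights | Davis 


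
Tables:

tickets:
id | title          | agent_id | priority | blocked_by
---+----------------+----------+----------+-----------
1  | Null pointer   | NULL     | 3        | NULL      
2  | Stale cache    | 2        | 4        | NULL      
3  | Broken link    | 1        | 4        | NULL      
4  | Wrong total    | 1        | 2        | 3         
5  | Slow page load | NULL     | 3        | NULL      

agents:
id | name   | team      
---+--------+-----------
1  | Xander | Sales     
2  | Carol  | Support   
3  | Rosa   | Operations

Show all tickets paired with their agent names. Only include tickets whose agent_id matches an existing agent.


INNER JOIN keeps only tickets rows whose agent_id matches an id in agents. Walk through each ticket:
  - ticket 1 (Null pointer): agent_id=NULL, no match -> dropped
  - ticket 2 (Stale cache): agent_id=2 -> matches Carol
  - ticket 3 (Broken link): agent_id=1 -> matches Xander
  - ticket 4 (Wrong total): agent_id=1 -> matches Xander
  - ticket 5 (Slow page load): agent_id=NULL, no match -> dropped
So 2 of 5 rows are dropped.

SQL:
SELECT a.title, b.name AS agent
FROM tickets a
INNER JOIN agents b ON a.agent_id = b.id

Result:
title       | agent 
------------+-------
Stale cache | Carol 
Broken link | Xander
Wrong total | Xander


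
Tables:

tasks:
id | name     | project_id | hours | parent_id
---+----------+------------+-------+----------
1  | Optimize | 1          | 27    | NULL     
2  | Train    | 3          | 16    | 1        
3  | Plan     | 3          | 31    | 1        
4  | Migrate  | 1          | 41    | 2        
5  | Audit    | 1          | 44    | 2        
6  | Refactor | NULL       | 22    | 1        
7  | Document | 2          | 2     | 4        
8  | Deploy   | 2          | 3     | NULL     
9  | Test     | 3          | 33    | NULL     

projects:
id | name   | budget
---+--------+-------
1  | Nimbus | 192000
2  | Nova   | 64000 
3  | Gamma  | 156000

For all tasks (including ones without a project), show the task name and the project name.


LEFT JOIN keeps every row from tasks (the left table); where project_id has no match in projects, the project columns become NULL. Walk through each task:
  - task 1 (Optimize): project_id=1 -> matches Nimbus
  - task 2 (Train): project_id=3 -> matches Gamma
  - task 3 (Plan): project_id=3 -> matches Gamma
  - task 4 (Migrate): project_id=1 -> matches Nimbus
  - task 5 (Audit): project_id=1 -> matches Nimbus
  - task 6 (Refactor): project_id=NULL, no match -> kept with NULL
  - task 7 (Document): project_id=2 -> matches Nova
  - task 8 (Deploy): project_id=2 -> matches Nova
  - task 9 (Test): project_id=3 -> matches Gamma
All 9 rows appear; 1 has NULL project.

SQL:
SELECT a.name, b.name AS project
FROM tasks a
LEFT JOIN projects b ON a.project_id = b.id

Result:
name     | project
---------+--------
Optimize | Nimbus 
Train    | Gamma  
Plan     | Gamma  
Migrate  | Nimbus 
Audit    | Nimbus 
Refactor | NULL   
Document | Nova   
Deploy   | Nova   
Test     | Gamma  


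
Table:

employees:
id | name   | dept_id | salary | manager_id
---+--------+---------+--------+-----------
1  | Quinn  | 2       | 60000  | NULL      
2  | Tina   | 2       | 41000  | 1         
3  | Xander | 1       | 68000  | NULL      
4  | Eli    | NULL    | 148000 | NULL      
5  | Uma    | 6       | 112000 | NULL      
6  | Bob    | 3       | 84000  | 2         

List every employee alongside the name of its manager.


This is a self-join: employees is joined to a second copy of itself, matching each row's manager_id to another row's id. Use LEFT JOIN so rows with manager_id=NULL are kept.
  - employee 1 (Quinn): manager_id=NULL -> NULL
  - employee 2 (Tina): manager_id=1 -> Quinn
  - employee 3 (Xander): manager_id=NULL -> NULL
  - employee 4 (Eli): manager_id=NULL -> NULL
  - employee 5 (Uma): manager_id=NULL -> NULL
  - employee 6 (Bob): manager_id=2 -> Tina

SQL:
SELECT a.name AS item, b.name AS manager
FROM employees a
LEFT JOIN employees b ON a.manager_id = b.id

Result:
item   | manager
-------+--------
Quinn  | NULL   
Tina   | Quinn  
Xander | NULL   
Eli    | NULL   
Uma    | NULL   
Bob    | Tina   


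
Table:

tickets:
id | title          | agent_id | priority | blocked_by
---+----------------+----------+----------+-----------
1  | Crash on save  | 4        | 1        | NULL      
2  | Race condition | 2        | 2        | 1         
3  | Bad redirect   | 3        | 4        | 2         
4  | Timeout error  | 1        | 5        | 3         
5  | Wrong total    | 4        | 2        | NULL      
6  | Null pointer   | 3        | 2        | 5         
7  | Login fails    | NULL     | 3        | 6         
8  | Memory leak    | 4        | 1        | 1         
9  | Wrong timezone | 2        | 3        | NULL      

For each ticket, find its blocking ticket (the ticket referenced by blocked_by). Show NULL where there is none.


This is a self-join: tickets is joined to a second copy of itself, matching each row's blocked_by to another row's id. Use LEFT JOIN so rows with blocked_by=NULL are kept.
  - ticket 1 (Crash on save): blocked_by=NULL -> NULL
  - ticket 2 (Race condition): blocked_by=1 -> Crash on save
  - ticket 3 (Bad redirect): blocked_by=2 -> Race condition
  - ticket 4 (Timeout error): blocked_by=3 -> Bad redirect
  - ticket 5 (Wrong total): blocked_by=NULL -> NULL
  - ticket 6 (Null pointer): blocked_by=5 -> Wrong total
  - ticket 7 (Login fails): blocked_by=6 -> Null pointer
  - ticket 8 (Memory leak): blocked_by=1 -> Crash on save
  - ticket 9 (Wrong timezone): blocked_by=NULL -> NULL

SQL:
SELECT a.title AS item, b.title AS blocked_by
FROM tickets a
LEFT JOIN tickets b ON a.blocked_by = b.id

Result:
item           | blocked_by    
---------------+---------------
Crash on save  | NULL          
Race condition | Crash on save 
Bad redirect   | Race condition
Timeout error  | Bad redirect  
Wrong total    | NULL          
Null pointer   | Wrong total   
Login fails    | Null pointer  
Memory leak    | Crash on save 
Wrong timezone | NULL          


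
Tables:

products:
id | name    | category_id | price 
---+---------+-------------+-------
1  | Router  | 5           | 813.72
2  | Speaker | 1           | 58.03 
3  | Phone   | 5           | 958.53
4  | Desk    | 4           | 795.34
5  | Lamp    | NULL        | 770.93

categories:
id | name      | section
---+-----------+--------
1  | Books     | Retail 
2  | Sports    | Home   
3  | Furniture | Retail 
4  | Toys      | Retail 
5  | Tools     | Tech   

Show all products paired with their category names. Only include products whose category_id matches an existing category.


INNER JOIN keeps only products rows whose category_id matches an id in categories. Walk through each product:
  - product 1 (Router): category_id=5 -> matches Tools
  - product 2 (Speaker): category_id=1 -> matches Books
  - product 3 (Phone): category_id=5 -> matches Tools
  - product 4 (Desk): category_id=4 -> matches Toys
  - product 5 (Lamp): category_id=NULL, no match -> dropped
So 1 of 5 rows is dropped.

SQL:
SELECT a.name, b.name AS category
FROM products a
INNER JOIN categories b ON a.category_id = b.id

Result:
name    | category
--------+---------
Router  | Tools   
Speaker | Books   
Phone   | Tools   
Desk    | Toys    


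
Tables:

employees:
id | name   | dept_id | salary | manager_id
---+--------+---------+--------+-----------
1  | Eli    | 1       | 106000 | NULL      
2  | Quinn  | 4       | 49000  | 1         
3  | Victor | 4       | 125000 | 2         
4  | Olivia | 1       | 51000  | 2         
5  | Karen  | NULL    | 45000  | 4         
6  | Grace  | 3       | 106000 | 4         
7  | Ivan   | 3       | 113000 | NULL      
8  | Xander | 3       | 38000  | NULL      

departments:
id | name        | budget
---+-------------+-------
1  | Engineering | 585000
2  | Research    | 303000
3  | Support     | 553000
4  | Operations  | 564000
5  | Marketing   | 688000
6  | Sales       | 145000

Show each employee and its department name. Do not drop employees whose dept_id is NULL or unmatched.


LEFT JOIN keeps every row from employees (the left table); where dept_id has no match in departments, the department columns become NULL. Walk through each employee:
  - employee 1 (Eli): dept_id=1 -> matches Engineering
  - employee 2 (Quinn): dept_id=4 -> matches Operations
  - employee 3 (Victor): dept_id=4 -> matches Operations
  - employee 4 (Olivia): dept_id=1 -> matches Engineering
  - employee 5 (Karen): dept_id=NULL, no match -> kept with NULL
  - employee 6 (Grace): dept_id=3 -> matches Support
  - employee 7 (Ivan): dept_id=3 -> matches Support
  - employee 8 (Xander): dept_id=3 -> matches Support
All 8 rows appear; 1 has NULL department.

SQL:
SELECT a.name, b.name AS department
FROM employees a
LEFT JOIN departments b ON a.dept_id = b.id

Result:
name   | department 
-------+------------
Eli    | Engineering
Quinn  | Operations 
Victor | Operations 
Olivia | Engineering
Karen  | NULL       
Grace  | Support    
Ivan   | Support    
Xander | Support    


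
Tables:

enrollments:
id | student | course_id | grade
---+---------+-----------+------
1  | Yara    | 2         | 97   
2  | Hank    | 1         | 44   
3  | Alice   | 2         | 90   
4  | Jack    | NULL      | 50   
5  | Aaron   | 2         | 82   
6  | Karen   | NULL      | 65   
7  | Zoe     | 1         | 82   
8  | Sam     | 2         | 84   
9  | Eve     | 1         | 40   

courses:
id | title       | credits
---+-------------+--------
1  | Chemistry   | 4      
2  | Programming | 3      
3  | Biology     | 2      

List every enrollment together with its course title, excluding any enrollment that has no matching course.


INNER JOIN keeps only enrollments rows whose course_id matches an id in courses. Walk through each enrollment:
  - enrollment 1 (Yara): course_id=2 -> matches Programming
  - enrollment 2 (Hank): course_id=1 -> matches Chemistry
  - enrollment 3 (Alice): course_id=2 -> matches Programming
  - enrollment 4 (Jack): course_id=NULL, no match -> dropped
  - enrollment 5 (Aaron): course_id=2 -> matches Programming
  - enrollment 6 (Karen): course_id=NULL, no match -> dropped
  - enrollment 7 (Zoe): course_id=1 -> matches Chemistry
  - enrollment 8 (Sam): course_id=2 -> matches Programming
  - enrollment 9 (Eve): course_id=1 -> matches Chemistry
So 2 of 9 rows are dropped.

SQL:
SELECT a.student, b.title AS course
FROM enrollments a
INNER JOIN courses b ON a.course_id = b.id

Result:
student | course     
--------+------------
Yara    | Programming
Hank    | Chemistry  
Alice   | Programming
Aaron   | Programming
Zoe     | Chemistry  
Sam     | Programming
Eve     | Chemistry  


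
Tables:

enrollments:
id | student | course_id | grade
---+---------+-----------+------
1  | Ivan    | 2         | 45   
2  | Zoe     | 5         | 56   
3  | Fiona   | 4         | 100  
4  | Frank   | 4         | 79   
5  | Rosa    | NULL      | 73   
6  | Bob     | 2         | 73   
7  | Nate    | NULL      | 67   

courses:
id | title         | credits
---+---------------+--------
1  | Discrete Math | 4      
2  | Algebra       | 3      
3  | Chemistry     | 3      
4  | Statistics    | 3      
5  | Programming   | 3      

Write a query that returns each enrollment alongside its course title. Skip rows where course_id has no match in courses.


INNER JOIN keeps only enrollments rows whose course_id matches an id in courses. Walk through each enrollment:
  - enrollment 1 (Ivan): course_id=2 -> matches Algebra
  - enrollment 2 (Zoe): course_id=5 -> matches Programming
  - enrollment 3 (Fiona): course_id=4 -> matches Statistics
  - enrollment 4 (Frank): course_id=4 -> matches Statistics
  - enrollment 5 (Rosa): course_id=NULL, no match -> dropped
  - enrollment 6 (Bob): course_id=2 -> matches Algebra
  - enrollment 7 (Nate): course_id=NULL, no match -> dropped
So 2 of 7 rows are dropped.

SQL:
SELECT a.student, b.title AS course
FROM enrollments a
INNER JOIN courses b ON a.course_id = b.id

Result:
student | course     
--------+------------
Ivan    | Algebra    
Zoe     | Programming
Fiona   | Statistics 
Frank   | Statistics 
Bob     | Algebra    


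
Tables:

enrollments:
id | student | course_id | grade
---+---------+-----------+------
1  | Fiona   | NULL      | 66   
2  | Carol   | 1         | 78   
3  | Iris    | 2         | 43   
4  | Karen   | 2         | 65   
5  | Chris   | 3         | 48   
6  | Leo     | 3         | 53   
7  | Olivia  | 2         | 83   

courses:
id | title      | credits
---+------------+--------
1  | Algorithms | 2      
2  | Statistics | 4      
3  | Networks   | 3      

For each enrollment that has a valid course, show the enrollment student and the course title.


INNER JOIN keeps only enrollments rows whose course_id matches an id in courses. Walk through each enrollment:
  - enrollment 1 (Fiona): course_id=NULL, no match -> dropped
  - enrollment 2 (Carol): course_id=1 -> matches Algorithms
  - enrollment 3 (Iris): course_id=2 -> matches Statistics
  - enrollment 4 (Karen): course_id=2 -> matches Statistics
  - enrollment 5 (Chris): course_id=3 -> matches Networks
  - enrollment 6 (Leo): course_id=3 -> matches Networks
  - enrollment 7 (Olivia): course_id=2 -> matches Statistics
So 1 of 7 rows is dropped.

SQL:
SELECT a.student, b.title AS course
FROM enrollments a
INNER JOIN courses b ON a.course_id = b.id

Result:
student | course    
--------+-----------
Carol   | Algorithms
Iris    | Statistics
Karen   | Statistics
Chris   | Networks  
Leo     | Networks  
Olivia  | Statistics


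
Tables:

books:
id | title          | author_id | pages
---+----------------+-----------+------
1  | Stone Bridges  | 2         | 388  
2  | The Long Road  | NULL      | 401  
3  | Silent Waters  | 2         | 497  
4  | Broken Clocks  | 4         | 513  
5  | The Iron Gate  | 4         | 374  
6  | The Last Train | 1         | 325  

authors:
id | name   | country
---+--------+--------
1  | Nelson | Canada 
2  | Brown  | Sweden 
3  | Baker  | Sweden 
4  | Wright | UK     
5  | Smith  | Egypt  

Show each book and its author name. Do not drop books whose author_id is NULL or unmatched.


LEFT JOIN keeps every row from books (the left table); where author_id has no match in authors, the author columns become NULL. Walk through each book:
  - book 1 (Stone Bridges): author_id=2 -> matches Brown
  - book 2 (The Long Road): author_id=NULL, no match -> kept with NULL
  - book 3 (Silent Waters): author_id=2 -> matches Brown
  - book 4 (Broken Clocks): author_id=4 -> matches Wright
  - book 5 (The Iron Gate): author_id=4 -> matches Wright
  - book 6 (The Last Train): author_id=1 -> matches Nelson
All 6 rows appear; 1 has NULL author.

SQL:
SELECT a.title, b.name AS author
FROM books a
LEFT JOIN authors b ON a.author_id = b.id

Result:
title          | author
---------------+-------
Stone Bridges  | Brown 
The Long Road  | NULL  
Silent Waters  | Brown 
Broken Clocks  | Wright
The Iron Gate  | Wright
The Last Train | Nelson


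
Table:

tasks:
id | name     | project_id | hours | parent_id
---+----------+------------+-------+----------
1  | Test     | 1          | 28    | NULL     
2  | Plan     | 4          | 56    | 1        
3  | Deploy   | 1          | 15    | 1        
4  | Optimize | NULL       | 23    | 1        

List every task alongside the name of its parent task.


This is a self-join: tasks is joined to a second copy of itself, matching each row's parent_id to another row's id. Use LEFT JOIN so rows with parent_id=NULL are kept.
  - task 1 (Test): parent_id=NULL -> NULL
  - task 2 (Plan): parent_id=1 -> Test
  - task 3 (Deploy): parent_id=1 -> Test
  - task 4 (Optimize): parent_id=1 -> Test

SQL:
SELECT a.name AS item, b.name AS parent
FROM tasks a
LEFT JOIN tasks b ON a.parent_id = b.id

Result:
item     | parent
---------+-------
Test     | NULL  
Plan     | Test  
Deploy   | Test  
Optimize | Test  


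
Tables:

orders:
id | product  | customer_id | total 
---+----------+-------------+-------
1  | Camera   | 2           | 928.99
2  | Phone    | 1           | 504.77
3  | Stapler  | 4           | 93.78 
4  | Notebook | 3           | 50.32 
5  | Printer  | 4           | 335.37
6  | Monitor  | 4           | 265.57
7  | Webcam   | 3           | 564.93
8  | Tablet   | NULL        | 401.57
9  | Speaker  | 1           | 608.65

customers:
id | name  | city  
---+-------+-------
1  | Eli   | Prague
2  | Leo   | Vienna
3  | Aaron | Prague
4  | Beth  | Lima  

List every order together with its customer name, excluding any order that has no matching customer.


INNER JOIN keeps only orders rows whose customer_id matches an id in customers. Walk through each order:
  - order 1 (Camera): customer_id=2 -> matches Leo
  - order 2 (Phone): customer_id=1 -> matches Eli
  - order 3 (Stapler): customer_id=4 -> matches Beth
  - order 4 (Notebook): customer_id=3 -> matches Aaron
  - order 5 (Printer): customer_id=4 -> matches Beth
  - order 6 (Monitor): customer_id=4 -> matches Beth
  - order 7 (Webcam): customer_id=3 -> matches Aaron
  - order 8 (Tablet): customer_id=NULL, no match -> dropped
  - order 9 (Speaker): customer_id=1 -> matches Eli
So 1 of 9 rows is dropped.

SQL:
SELECT a.product, b.name AS customer
FROM orders a
INNER JOIN customers b ON a.customer_id = b.id

Result:
product  | customer
---------+---------
Camera   | Leo     
Phone    | Eli     
Stapler  | Beth    
Notebook | Aaron   
Printer  | Beth    
Monitor  | Beth    
Webcam   | Aaron   
Speaker  | Eli     


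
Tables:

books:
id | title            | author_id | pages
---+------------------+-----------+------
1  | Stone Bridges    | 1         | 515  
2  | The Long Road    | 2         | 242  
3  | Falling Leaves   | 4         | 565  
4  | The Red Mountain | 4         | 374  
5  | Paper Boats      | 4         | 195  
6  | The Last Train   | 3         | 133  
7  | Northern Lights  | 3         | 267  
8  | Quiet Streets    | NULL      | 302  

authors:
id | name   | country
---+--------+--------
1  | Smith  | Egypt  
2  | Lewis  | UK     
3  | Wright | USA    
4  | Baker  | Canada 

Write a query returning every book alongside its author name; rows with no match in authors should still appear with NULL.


LEFT JOIN keeps every row from books (the left table); where author_id has no match in authors, the author columns become NULL. Walk through each book:
  - book 1 (Stone Bridges): author_id=1 -> matches Smith
  - book 2 (The Long Road): author_id=2 -> matches Lewis
  - book 3 (Falling Leaves): author_id=4 -> matches Baker
  - book 4 (The Red Mountain): author_id=4 -> matches Baker
  - book 5 (Paper Boats): author_id=4 -> matches Baker
  - book 6 (The Last Train): author_id=3 -> matches Wright
  - book 7 (Northern Lights): author_id=3 -> matches Wright
  - book 8 (Quiet Streets): author_id=NULL, no match -> kept with NULL
All 8 rows appear; 1 has NULL author.

SQL:
SELECT a.title, b.name AS author
FROM books a
LEFT JOIN authors b ON a.author_id = b.id

Result:
title            | author
-----------------+-------
Stone Bridges    | Smith 
The Long Road    | Lewis 
Falling Leaves   | Baker 
The Red Mountain | Baker 
Paper Boats      | Baker 
The Last Train   | Wright
Northern Lights  | Wright
Quiet Streets    | NULL  


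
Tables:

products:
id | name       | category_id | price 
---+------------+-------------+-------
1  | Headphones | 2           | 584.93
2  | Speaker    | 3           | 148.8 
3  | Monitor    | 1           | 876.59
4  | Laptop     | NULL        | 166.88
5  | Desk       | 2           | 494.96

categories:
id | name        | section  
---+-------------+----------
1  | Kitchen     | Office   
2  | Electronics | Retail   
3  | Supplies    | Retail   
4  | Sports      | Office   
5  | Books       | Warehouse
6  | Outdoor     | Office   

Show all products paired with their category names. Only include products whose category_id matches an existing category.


INNER JOIN keeps only products rows whose category_id matches an id in categories. Walk through each product:
  - product 1 (Headphones): category_id=2 -> matches Electronics
  - product 2 (Speaker): category_id=3 -> matches Supplies
  - product 3 (Monitor): category_id=1 -> matches Kitchen
  - product 4 (Laptop): category_id=NULL, no match -> dropped
  - product 5 (Desk): category_id=2 -> matches Electronics
So 1 of 5 rows is dropped.

SQL:
SELECT a.name, b.name AS category
FROM products a
INNER JOIN categories b ON a.category_id = b.id

Result:
name       | category   
-----------+------------
Headphones | Electronics
Speaker    | Supplies   
Monitor    | Kitchen    
Desk       | Electronics


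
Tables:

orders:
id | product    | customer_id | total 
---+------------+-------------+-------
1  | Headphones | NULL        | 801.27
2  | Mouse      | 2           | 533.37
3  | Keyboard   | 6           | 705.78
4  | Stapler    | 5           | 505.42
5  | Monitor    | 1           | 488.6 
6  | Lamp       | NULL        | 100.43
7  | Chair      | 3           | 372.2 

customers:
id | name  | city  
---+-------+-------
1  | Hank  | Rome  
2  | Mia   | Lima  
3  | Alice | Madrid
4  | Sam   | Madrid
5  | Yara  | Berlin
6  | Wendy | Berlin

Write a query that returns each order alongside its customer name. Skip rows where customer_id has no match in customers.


INNER JOIN keeps only orders rows whose customer_id matches an id in customers. Walk through each order:
  - order 1 (Headphones): customer_id=NULL, no match -> dropped
  - order 2 (Mouse): customer_id=2 -> matches Mia
  - order 3 (Keyboard): customer_id=6 -> matches Wendy
  - order 4 (Stapler): customer_id=5 -> matches Yara
  - order 5 (Monitor): customer_id=1 -> matches Hank
  - order 6 (Lamp): customer_id=NULL, no match -> dropped
  - order 7 (Chair): customer_id=3 -> matches Alice
So 2 of 7 rows are dropped.

SQL:
SELECT a.product, b.name AS customer
FROM orders a
INNER JOIN customers b ON a.customer_id = b.id

Result:
product  | customer
---------+---------
Mouse    | Mia     
Keyboard | Wendy   
Stapler  | Yara    
Monitor  | Hank    
Chair    | Alice   


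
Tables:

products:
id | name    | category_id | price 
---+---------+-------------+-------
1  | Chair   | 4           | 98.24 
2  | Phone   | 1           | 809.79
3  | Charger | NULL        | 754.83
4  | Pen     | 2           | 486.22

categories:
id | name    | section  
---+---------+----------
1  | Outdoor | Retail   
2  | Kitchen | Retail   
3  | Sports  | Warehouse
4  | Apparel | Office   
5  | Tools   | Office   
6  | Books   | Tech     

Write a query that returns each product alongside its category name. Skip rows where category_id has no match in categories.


INNER JOIN keeps only products rows whose category_id matches an id in categories. Walk through each product:
  - product 1 (Chair): category_id=4 -> matches Apparel
  - product 2 (Phone): category_id=1 -> matches Outdoor
  - product 3 (Charger): category_id=NULL, no match -> dropped
  - product 4 (Pen): category_id=2 -> matches Kitchen
So 1 of 4 rows is dropped.

SQL:
SELECT a.name, b.name AS category
FROM products a
INNER JOIN categories b ON a.category_id = b.id

Result:
name  | category
------+---------
Chair | Apparel 
Phone | Outdoor 
Pen   | Kitchen 


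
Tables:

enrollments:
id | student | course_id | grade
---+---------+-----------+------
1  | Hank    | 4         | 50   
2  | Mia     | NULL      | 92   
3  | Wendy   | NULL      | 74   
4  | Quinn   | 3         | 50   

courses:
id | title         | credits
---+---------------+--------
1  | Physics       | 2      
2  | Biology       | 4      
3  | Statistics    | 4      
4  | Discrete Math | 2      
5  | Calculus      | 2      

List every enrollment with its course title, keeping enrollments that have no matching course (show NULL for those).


LEFT JOIN keeps every row from enrollments (the left table); where course_id has no match in courses, the course columns become NULL. Walk through each enrollment:
  - enrollment 1 (Hank): course_id=4 -> matches Discrete Math
  - enrollment 2 (Mia): course_id=NULL, no match -> kept with NULL
  - enrollment 3 (Wendy): course_id=NULL, no match -> kept with NULL
  - enrollment 4 (Quinn): course_id=3 -> matches Statistics
All 4 rows appear; 2 have NULL course.

SQL:
SELECT a.student, b.title AS course
FROM enrollments a
LEFT JOIN courses b ON a.course_id = b.id

Result:
student | course       
--------+--------------
Hank    | Discrete Math
Mia     | NULL         
Wendy   | NULL         
Quinn   | Statistics   


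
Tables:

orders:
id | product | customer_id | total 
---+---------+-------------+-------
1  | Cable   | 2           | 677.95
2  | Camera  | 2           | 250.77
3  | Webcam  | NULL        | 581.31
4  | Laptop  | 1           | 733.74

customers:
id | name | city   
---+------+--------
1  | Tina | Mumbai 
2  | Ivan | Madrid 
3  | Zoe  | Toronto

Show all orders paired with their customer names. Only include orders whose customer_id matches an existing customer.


INNER JOIN keeps only orders rows whose customer_id matches an id in customers. Walk through each order:
  - order 1 (Cable): customer_id=2 -> matches Ivan
  - order 2 (Camera): customer_id=2 -> matches Ivan
  - order 3 (Webcam): customer_id=NULL, no match -> dropped
  - order 4 (Laptop): customer_id=1 -> matches Tina
So 1 of 4 rows is dropped.

SQL:
SELECT a.product, b.name AS customer
FROM orders a
INNER JOIN customers b ON a.customer_id = b.id

Result:
product | customer
--------+---------
Cable   | Ivan    
Camera  | Ivan    
Laptop  | Tina    


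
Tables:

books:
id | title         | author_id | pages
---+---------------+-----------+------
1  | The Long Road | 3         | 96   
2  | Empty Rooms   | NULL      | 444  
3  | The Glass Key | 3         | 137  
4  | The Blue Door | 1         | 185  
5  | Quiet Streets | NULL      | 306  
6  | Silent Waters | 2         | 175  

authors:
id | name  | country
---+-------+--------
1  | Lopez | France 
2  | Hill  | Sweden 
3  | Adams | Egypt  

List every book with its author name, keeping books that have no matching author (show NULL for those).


LEFT JOIN keeps every row from books (the left table); where author_id has no match in authors, the author columns become NULL. Walk through each book:
  - book 1 (The Long Road): author_id=3 -> matches Adams
  - book 2 (Empty Rooms): author_id=NULL, no match -> kept with NULL
  - book 3 (The Glass Key): author_id=3 -> matches Adams
  - book 4 (The Blue Door): author_id=1 -> matches Lopez
  - book 5 (Quiet Streets): author_id=NULL, no match -> kept with NULL
  - book 6 (Silent Waters): author_id=2 -> matches Hill
All 6 rows appear; 2 have NULL author.

SQL:
SELECT a.title, b.name AS author
FROM books a
LEFT JOIN authors b ON a.author_id = b.id

Result:
title         | author
--------------+-------
The Long Road | Adams 
Empty Rooms   | NULL  
The Glass Key | Adams 
The Blue Door | Lopez 
Quiet Streets | NULL  
Silent Waters | Hill  


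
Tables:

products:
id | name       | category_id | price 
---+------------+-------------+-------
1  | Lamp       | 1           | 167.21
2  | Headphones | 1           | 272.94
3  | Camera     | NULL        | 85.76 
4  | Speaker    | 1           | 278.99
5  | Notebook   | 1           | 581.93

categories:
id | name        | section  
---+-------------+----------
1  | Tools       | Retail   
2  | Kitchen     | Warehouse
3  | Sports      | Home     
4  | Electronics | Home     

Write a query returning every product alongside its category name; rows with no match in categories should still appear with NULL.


LEFT JOIN keeps every row from products (the left table); where category_id has no match in categories, the category columns become NULL. Walk through each product:
  - product 1 (Lamp): category_id=1 -> matches Tools
  - product 2 (Headphones): category_id=1 -> matches Tools
  - product 3 (Camera): category_id=NULL, no match -> kept with NULL
  - product 4 (Speaker): category_id=1 -> matches Tools
  - product 5 (Notebook): category_id=1 -> matches Tools
All 5 rows appear; 1 has NULL category.

SQL:
SELECT a.name, b.name AS category
FROM products a
LEFT JOIN categories b ON a.category_id = b.id

Result:
name       | category
-----------+---------
Lamp       | Tools   
Headphones | Tools   
Camera     | NULL    
Speaker    | Tools   
Notebook   | Tools   
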